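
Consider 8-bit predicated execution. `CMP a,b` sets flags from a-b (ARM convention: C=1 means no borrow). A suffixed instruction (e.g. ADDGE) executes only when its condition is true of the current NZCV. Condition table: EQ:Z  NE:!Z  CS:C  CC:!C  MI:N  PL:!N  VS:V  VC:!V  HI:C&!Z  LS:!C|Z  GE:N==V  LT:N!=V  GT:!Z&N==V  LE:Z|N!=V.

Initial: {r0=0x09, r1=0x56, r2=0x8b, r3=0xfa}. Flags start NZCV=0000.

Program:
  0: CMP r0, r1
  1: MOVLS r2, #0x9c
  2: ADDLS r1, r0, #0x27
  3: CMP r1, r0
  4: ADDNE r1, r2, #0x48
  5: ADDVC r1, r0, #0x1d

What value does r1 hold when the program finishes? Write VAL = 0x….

VAL = 0x26

[0] flags=1000 → (cmp)
[1] flags=1000 LS?T → r2=0x9c
[2] flags=1000 LS?T → r1=0x30
[3] flags=0010 → (cmp)
[4] flags=0010 NE?T → r1=0xe4
[5] flags=0010 VC?T → r1=0x26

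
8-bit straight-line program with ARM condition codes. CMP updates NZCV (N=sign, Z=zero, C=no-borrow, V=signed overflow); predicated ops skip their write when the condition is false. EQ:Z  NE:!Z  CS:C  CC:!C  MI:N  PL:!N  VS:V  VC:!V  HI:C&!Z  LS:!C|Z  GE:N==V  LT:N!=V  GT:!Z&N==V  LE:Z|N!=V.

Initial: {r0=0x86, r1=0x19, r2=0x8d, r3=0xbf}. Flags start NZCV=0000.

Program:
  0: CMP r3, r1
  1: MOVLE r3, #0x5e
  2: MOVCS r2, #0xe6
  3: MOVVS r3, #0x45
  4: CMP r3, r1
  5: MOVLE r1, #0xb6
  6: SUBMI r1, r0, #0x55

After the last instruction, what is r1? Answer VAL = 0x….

[0] flags=1010 → (cmp)
[1] flags=1010 LE?T → r3=0x5e
[2] flags=1010 CS?T → r2=0xe6
[3] flags=1010 VS?F → skip
[4] flags=0010 → (cmp)
[5] flags=0010 LE?F → skip
[6] flags=0010 MI?F → skip

VAL = 0x19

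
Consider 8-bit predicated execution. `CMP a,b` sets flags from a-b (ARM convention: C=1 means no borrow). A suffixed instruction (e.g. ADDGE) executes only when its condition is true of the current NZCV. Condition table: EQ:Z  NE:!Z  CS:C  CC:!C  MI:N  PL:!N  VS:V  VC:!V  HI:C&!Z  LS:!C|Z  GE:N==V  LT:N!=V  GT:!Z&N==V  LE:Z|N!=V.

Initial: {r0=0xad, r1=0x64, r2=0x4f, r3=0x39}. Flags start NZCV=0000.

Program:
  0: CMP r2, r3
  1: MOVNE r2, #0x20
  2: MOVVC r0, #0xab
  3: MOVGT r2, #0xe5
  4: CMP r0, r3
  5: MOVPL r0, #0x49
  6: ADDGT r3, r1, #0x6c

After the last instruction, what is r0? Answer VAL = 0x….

[0] flags=0010 → (cmp)
[1] flags=0010 NE?T → r2=0x20
[2] flags=0010 VC?T → r0=0xab
[3] flags=0010 GT?T → r2=0xe5
[4] flags=0011 → (cmp)
[5] flags=0011 PL?T → r0=0x49
[6] flags=0011 GT?F → skip

VAL = 0x49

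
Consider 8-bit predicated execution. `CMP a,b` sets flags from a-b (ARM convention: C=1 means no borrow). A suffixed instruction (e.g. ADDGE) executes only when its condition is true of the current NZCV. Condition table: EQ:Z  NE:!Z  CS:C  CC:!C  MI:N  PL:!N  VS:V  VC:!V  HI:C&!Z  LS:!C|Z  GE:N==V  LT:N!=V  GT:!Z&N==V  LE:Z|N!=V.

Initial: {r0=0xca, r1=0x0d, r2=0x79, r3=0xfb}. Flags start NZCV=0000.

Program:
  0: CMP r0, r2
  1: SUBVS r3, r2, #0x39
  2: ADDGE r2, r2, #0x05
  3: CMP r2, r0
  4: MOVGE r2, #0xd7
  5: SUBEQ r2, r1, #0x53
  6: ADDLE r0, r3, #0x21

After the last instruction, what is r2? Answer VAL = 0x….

[0] flags=0011 → (cmp)
[1] flags=0011 VS?T → r3=0x40
[2] flags=0011 GE?F → skip
[3] flags=1001 → (cmp)
[4] flags=1001 GE?T → r2=0xd7
[5] flags=1001 EQ?F → skip
[6] flags=1001 LE?F → skip

VAL = 0xd7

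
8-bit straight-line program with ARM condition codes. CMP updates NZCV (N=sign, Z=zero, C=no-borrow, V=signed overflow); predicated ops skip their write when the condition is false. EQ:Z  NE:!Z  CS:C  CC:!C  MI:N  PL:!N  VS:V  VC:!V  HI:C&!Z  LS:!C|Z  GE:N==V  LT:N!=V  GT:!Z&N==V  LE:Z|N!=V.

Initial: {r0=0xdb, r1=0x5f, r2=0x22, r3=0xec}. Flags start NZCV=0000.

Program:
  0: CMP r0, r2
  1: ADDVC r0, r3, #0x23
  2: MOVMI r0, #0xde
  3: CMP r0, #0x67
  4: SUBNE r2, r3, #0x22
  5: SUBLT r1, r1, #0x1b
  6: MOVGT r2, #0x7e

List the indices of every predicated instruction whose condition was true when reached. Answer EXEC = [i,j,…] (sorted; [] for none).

EXEC = [1,2,4,5]

0: ✓ CMP  NZCV=1010
1: ✓ ADDVC  r0←0x0f
2: ✓ MOVMI  r0←0xde
3: ✓ CMP  NZCV=0011
4: ✓ SUBNE  r2←0xca
5: ✓ SUBLT  r1←0x44
6: · MOVGT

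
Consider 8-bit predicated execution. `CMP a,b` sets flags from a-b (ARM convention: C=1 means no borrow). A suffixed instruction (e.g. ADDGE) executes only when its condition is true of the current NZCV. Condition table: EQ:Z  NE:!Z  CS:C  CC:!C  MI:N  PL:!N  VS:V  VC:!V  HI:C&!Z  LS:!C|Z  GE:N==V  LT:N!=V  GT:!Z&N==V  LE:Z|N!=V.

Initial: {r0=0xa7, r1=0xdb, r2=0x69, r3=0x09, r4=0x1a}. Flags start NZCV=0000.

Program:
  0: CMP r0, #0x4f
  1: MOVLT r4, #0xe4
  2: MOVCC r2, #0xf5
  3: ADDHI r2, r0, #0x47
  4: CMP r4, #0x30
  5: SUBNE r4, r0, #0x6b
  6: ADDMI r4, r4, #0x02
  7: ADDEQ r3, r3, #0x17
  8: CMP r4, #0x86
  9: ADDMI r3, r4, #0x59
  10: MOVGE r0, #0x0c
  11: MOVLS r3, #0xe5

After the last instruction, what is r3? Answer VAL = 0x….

0: ✓ CMP  NZCV=0011
1: ✓ MOVLT  r4←0xe4
2: · MOVCC
3: ✓ ADDHI  r2←0xee
4: ✓ CMP  NZCV=1010
5: ✓ SUBNE  r4←0x3c
6: ✓ ADDMI  r4←0x3e
7: · ADDEQ
8: ✓ CMP  NZCV=1001
9: ✓ ADDMI  r3←0x97
10: ✓ MOVGE  r0←0x0c
11: ✓ MOVLS  r3←0xe5

VAL = 0xe5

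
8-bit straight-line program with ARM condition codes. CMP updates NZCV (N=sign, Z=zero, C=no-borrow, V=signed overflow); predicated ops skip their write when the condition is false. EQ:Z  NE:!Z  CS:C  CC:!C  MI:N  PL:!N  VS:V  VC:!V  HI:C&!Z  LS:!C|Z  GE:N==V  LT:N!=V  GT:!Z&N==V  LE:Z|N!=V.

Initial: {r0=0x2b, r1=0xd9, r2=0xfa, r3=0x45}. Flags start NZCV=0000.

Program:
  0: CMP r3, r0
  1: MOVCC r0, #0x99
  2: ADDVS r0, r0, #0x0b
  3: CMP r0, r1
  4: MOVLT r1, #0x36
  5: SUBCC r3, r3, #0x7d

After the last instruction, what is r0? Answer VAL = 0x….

VAL = 0x2b

0: ✓ CMP  NZCV=0010
1: · MOVCC
2: · ADDVS
3: ✓ CMP  NZCV=0000
4: · MOVLT
5: ✓ SUBCC  r3←0xc8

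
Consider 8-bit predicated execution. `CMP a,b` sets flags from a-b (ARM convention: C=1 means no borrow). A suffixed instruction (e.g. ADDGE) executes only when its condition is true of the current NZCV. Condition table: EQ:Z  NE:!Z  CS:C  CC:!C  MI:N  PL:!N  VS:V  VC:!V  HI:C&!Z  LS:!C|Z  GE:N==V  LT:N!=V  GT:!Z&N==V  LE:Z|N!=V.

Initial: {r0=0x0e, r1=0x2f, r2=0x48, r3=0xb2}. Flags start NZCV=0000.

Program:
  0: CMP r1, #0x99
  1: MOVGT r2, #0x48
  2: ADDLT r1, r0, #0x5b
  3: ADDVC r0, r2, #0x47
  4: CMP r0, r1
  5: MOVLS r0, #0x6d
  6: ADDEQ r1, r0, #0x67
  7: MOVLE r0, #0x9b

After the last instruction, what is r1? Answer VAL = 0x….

VAL = 0x2f

0: ✓ CMP  NZCV=1001
1: ✓ MOVGT  r2←0x48
2: · ADDLT
3: · ADDVC
4: ✓ CMP  NZCV=1000
5: ✓ MOVLS  r0←0x6d
6: · ADDEQ
7: ✓ MOVLE  r0←0x9b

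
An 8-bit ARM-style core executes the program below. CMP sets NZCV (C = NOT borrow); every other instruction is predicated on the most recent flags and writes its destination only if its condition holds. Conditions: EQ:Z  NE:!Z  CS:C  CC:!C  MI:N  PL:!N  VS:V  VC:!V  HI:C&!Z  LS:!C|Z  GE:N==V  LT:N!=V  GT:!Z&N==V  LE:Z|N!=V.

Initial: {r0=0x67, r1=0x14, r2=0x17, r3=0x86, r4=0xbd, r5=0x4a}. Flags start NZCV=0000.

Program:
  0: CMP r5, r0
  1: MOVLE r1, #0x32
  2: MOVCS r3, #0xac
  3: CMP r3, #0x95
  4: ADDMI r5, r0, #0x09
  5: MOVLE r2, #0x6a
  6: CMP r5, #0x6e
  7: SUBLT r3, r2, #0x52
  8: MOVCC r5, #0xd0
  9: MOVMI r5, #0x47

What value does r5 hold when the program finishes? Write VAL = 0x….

[0] flags=1000 → (cmp)
[1] flags=1000 LE?T → r1=0x32
[2] flags=1000 CS?F → skip
[3] flags=1000 → (cmp)
[4] flags=1000 MI?T → r5=0x70
[5] flags=1000 LE?T → r2=0x6a
[6] flags=0010 → (cmp)
[7] flags=0010 LT?F → skip
[8] flags=0010 CC?F → skip
[9] flags=0010 MI?F → skip

VAL = 0x70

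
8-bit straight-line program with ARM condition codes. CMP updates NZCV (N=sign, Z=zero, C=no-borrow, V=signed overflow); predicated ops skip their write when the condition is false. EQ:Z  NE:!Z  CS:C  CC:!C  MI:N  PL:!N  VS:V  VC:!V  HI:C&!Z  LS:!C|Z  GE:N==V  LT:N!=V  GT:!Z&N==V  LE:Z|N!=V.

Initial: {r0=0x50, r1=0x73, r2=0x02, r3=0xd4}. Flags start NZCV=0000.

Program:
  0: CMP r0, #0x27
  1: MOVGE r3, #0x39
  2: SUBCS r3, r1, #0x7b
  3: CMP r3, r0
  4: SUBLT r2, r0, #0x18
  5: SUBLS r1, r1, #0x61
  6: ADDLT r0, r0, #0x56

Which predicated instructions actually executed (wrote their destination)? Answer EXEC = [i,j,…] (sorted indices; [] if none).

EXEC = [1,2,4,6]

0: ✓ CMP  NZCV=0010
1: ✓ MOVGE  r3←0x39
2: ✓ SUBCS  r3←0xf8
3: ✓ CMP  NZCV=1010
4: ✓ SUBLT  r2←0x38
5: · SUBLS
6: ✓ ADDLT  r0←0xa6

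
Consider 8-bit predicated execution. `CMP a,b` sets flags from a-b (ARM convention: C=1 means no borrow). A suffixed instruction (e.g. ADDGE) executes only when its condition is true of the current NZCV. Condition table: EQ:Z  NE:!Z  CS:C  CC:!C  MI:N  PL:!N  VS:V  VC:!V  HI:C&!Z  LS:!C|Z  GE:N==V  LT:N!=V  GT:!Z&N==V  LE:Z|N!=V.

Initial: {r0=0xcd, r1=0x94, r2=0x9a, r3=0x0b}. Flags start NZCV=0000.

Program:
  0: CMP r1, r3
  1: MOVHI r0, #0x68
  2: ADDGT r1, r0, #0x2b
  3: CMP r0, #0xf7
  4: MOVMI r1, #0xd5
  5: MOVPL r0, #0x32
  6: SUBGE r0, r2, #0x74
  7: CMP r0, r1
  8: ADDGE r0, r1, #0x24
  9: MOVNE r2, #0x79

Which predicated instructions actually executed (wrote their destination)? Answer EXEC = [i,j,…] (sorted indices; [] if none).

[0] flags=1010 → (cmp)
[1] flags=1010 HI?T → r0=0x68
[2] flags=1010 GT?F → skip
[3] flags=0000 → (cmp)
[4] flags=0000 MI?F → skip
[5] flags=0000 PL?T → r0=0x32
[6] flags=0000 GE?T → r0=0x26
[7] flags=1001 → (cmp)
[8] flags=1001 GE?T → r0=0xb8
[9] flags=1001 NE?T → r2=0x79

EXEC = [1,5,6,8,9]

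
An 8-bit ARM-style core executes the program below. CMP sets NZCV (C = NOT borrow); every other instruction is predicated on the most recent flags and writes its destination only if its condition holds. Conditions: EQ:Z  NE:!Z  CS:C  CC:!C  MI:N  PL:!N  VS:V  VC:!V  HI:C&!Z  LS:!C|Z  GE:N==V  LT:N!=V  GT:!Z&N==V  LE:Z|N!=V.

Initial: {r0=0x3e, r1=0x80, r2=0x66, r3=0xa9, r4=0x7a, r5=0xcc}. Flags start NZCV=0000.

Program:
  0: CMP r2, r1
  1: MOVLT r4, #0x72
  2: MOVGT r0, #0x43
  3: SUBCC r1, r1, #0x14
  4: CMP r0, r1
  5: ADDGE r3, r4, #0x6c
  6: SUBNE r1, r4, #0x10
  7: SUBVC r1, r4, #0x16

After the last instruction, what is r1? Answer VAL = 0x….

VAL = 0x64

0: ✓ CMP  NZCV=1001
1: · MOVLT
2: ✓ MOVGT  r0←0x43
3: ✓ SUBCC  r1←0x6c
4: ✓ CMP  NZCV=1000
5: · ADDGE
6: ✓ SUBNE  r1←0x6a
7: ✓ SUBVC  r1←0x64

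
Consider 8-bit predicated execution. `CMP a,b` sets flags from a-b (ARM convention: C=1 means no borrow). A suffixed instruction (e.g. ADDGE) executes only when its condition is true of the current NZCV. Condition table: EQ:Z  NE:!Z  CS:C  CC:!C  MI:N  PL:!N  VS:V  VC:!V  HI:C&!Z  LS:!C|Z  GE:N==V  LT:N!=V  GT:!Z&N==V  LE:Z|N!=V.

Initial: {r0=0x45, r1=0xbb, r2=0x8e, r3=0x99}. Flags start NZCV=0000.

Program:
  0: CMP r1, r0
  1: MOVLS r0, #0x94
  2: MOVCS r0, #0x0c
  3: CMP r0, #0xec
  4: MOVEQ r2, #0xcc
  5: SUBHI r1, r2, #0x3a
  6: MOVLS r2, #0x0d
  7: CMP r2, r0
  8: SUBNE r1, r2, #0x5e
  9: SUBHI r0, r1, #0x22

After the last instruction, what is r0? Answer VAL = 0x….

[0] flags=0011 → (cmp)
[1] flags=0011 LS?F → skip
[2] flags=0011 CS?T → r0=0x0c
[3] flags=0000 → (cmp)
[4] flags=0000 EQ?F → skip
[5] flags=0000 HI?F → skip
[6] flags=0000 LS?T → r2=0x0d
[7] flags=0010 → (cmp)
[8] flags=0010 NE?T → r1=0xaf
[9] flags=0010 HI?T → r0=0x8d

VAL = 0x8d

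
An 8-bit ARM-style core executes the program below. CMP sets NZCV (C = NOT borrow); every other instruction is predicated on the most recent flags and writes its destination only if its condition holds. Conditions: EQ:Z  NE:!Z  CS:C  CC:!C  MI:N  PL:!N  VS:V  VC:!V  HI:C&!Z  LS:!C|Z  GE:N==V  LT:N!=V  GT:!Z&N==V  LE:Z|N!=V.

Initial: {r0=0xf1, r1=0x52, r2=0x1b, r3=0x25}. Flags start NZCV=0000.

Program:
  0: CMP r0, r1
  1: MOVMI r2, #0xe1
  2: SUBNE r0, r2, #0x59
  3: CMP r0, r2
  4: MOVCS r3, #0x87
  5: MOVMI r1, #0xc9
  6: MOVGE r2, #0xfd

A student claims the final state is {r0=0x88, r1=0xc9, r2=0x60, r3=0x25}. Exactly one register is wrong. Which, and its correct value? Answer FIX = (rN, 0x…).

FIX = (r2, 0xe1)

0: ✓ CMP  NZCV=1010
1: ✓ MOVMI  r2←0xe1
2: ✓ SUBNE  r0←0x88
3: ✓ CMP  NZCV=1000
4: · MOVCS
5: ✓ MOVMI  r1←0xc9
6: · MOVGE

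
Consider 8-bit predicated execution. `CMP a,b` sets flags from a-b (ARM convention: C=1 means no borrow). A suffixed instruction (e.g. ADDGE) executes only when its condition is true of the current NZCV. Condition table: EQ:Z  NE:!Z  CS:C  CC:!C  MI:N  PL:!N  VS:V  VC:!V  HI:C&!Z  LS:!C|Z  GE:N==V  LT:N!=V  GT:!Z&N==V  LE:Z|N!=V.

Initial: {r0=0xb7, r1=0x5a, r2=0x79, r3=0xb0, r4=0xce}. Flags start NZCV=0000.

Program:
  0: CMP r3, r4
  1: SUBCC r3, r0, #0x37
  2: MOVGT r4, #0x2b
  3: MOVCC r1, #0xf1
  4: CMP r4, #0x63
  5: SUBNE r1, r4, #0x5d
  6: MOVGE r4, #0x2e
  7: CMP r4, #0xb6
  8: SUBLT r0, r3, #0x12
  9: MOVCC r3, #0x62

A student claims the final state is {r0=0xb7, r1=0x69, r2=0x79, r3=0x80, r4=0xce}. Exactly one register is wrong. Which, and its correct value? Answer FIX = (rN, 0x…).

[0] flags=1000 → (cmp)
[1] flags=1000 CC?T → r3=0x80
[2] flags=1000 GT?F → skip
[3] flags=1000 CC?T → r1=0xf1
[4] flags=0011 → (cmp)
[5] flags=0011 NE?T → r1=0x71
[6] flags=0011 GE?F → skip
[7] flags=0010 → (cmp)
[8] flags=0010 LT?F → skip
[9] flags=0010 CC?F → skip

FIX = (r1, 0x71)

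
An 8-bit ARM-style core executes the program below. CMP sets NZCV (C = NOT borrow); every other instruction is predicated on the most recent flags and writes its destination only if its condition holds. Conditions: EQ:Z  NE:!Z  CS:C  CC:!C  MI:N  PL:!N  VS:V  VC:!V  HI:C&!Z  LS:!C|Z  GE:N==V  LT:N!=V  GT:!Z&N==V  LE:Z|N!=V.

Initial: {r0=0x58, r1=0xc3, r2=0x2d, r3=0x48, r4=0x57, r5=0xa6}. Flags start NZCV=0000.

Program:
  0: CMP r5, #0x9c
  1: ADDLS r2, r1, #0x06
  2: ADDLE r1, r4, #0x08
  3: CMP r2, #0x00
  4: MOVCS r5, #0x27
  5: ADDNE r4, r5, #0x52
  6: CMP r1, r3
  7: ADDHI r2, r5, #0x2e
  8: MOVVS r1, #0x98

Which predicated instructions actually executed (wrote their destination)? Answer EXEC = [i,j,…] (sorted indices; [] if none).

0: ✓ CMP  NZCV=0010
1: · ADDLS
2: · ADDLE
3: ✓ CMP  NZCV=0010
4: ✓ MOVCS  r5←0x27
5: ✓ ADDNE  r4←0x79
6: ✓ CMP  NZCV=0011
7: ✓ ADDHI  r2←0x55
8: ✓ MOVVS  r1←0x98

EXEC = [4,5,7,8]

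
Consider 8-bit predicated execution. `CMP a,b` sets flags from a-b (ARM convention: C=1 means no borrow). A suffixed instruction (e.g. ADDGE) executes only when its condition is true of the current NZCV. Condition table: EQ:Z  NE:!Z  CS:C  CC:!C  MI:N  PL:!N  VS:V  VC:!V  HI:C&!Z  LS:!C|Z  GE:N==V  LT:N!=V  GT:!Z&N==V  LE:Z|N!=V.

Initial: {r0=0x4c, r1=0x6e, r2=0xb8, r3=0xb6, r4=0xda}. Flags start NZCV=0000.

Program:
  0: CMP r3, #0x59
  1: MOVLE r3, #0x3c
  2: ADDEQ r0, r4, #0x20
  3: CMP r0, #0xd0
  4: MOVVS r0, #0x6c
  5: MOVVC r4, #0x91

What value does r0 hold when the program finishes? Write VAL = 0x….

[0] flags=0011 → (cmp)
[1] flags=0011 LE?T → r3=0x3c
[2] flags=0011 EQ?F → skip
[3] flags=0000 → (cmp)
[4] flags=0000 VS?F → skip
[5] flags=0000 VC?T → r4=0x91

VAL = 0x4c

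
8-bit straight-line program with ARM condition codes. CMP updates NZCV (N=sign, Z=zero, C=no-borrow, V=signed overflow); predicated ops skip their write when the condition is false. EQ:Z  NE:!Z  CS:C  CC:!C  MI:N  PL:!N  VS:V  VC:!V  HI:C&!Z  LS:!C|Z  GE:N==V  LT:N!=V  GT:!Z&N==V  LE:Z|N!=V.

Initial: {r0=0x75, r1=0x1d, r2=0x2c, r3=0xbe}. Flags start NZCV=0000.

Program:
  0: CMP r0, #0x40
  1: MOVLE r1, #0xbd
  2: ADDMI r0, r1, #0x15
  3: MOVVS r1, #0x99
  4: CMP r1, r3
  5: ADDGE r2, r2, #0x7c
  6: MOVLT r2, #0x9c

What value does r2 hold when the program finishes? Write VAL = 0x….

VAL = 0xa8

[0] flags=0010 → (cmp)
[1] flags=0010 LE?F → skip
[2] flags=0010 MI?F → skip
[3] flags=0010 VS?F → skip
[4] flags=0000 → (cmp)
[5] flags=0000 GE?T → r2=0xa8
[6] flags=0000 LT?F → skip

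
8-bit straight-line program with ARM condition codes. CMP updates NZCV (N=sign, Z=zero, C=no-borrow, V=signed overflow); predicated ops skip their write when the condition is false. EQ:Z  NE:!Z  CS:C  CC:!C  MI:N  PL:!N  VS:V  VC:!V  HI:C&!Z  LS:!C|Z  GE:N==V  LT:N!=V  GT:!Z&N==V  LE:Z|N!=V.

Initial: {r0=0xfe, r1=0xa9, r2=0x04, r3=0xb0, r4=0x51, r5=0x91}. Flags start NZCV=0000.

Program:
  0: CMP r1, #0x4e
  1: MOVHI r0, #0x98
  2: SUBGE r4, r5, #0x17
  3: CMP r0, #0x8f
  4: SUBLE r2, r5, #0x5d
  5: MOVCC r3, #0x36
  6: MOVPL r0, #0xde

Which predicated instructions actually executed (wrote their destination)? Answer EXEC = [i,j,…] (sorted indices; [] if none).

0: ✓ CMP  NZCV=0011
1: ✓ MOVHI  r0←0x98
2: · SUBGE
3: ✓ CMP  NZCV=0010
4: · SUBLE
5: · MOVCC
6: ✓ MOVPL  r0←0xde

EXEC = [1,6]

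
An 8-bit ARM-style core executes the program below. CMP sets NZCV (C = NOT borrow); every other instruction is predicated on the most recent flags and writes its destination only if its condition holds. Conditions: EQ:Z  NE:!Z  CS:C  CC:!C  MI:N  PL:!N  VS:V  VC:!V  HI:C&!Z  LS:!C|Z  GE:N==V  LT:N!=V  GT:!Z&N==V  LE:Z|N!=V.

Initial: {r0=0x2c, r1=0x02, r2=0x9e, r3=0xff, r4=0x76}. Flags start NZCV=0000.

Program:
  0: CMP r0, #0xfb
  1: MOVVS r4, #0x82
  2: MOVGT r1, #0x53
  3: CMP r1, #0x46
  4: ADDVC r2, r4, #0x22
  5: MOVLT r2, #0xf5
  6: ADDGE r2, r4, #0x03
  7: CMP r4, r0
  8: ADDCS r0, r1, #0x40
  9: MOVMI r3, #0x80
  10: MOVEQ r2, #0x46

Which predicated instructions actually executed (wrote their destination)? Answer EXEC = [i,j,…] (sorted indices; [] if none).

EXEC = [2,4,6,8]

[0] flags=0000 → (cmp)
[1] flags=0000 VS?F → skip
[2] flags=0000 GT?T → r1=0x53
[3] flags=0010 → (cmp)
[4] flags=0010 VC?T → r2=0x98
[5] flags=0010 LT?F → skip
[6] flags=0010 GE?T → r2=0x79
[7] flags=0010 → (cmp)
[8] flags=0010 CS?T → r0=0x93
[9] flags=0010 MI?F → skip
[10] flags=0010 EQ?F → skip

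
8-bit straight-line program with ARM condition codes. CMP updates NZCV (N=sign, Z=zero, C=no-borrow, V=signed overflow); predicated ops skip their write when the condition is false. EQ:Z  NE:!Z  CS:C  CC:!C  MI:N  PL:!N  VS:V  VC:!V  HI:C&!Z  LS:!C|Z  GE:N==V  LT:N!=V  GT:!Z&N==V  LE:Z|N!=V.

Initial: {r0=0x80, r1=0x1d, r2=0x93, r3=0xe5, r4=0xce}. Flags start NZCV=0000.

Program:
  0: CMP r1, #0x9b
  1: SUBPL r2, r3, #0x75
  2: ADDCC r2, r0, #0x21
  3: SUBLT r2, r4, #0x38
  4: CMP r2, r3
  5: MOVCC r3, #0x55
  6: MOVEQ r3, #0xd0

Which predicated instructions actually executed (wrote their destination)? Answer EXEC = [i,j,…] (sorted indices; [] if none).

EXEC = [2,5]

0: ✓ CMP  NZCV=1001
1: · SUBPL
2: ✓ ADDCC  r2←0xa1
3: · SUBLT
4: ✓ CMP  NZCV=1000
5: ✓ MOVCC  r3←0x55
6: · MOVEQ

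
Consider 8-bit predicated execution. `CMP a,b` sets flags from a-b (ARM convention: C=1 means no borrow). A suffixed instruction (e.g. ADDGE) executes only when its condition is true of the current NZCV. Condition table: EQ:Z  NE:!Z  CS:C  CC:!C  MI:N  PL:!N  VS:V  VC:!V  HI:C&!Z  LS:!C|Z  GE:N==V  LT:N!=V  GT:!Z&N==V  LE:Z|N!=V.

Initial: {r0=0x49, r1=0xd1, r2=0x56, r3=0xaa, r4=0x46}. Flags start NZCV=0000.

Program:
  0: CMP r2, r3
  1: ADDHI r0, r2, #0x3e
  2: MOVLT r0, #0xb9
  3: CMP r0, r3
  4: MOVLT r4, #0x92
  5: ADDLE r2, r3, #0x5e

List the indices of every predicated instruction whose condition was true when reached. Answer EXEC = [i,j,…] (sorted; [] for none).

EXEC = []

[0] flags=1001 → (cmp)
[1] flags=1001 HI?F → skip
[2] flags=1001 LT?F → skip
[3] flags=1001 → (cmp)
[4] flags=1001 LT?F → skip
[5] flags=1001 LE?F → skip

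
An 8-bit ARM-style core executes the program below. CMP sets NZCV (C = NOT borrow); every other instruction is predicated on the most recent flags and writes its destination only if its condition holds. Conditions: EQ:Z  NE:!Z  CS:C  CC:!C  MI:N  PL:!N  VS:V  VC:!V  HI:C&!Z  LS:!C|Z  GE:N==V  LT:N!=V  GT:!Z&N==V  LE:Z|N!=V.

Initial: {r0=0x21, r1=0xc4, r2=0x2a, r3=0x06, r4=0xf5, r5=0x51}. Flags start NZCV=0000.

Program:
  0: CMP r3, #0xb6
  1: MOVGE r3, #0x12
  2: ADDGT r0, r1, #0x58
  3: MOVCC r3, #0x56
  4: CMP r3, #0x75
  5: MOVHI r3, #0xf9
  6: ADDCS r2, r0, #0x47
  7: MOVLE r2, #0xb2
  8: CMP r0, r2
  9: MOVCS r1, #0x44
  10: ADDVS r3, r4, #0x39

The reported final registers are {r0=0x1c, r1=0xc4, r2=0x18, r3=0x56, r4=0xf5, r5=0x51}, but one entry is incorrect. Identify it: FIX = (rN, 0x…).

FIX = (r2, 0xb2)

0: ✓ CMP  NZCV=0000
1: ✓ MOVGE  r3←0x12
2: ✓ ADDGT  r0←0x1c
3: ✓ MOVCC  r3←0x56
4: ✓ CMP  NZCV=1000
5: · MOVHI
6: · ADDCS
7: ✓ MOVLE  r2←0xb2
8: ✓ CMP  NZCV=0000
9: · MOVCS
10: · ADDVS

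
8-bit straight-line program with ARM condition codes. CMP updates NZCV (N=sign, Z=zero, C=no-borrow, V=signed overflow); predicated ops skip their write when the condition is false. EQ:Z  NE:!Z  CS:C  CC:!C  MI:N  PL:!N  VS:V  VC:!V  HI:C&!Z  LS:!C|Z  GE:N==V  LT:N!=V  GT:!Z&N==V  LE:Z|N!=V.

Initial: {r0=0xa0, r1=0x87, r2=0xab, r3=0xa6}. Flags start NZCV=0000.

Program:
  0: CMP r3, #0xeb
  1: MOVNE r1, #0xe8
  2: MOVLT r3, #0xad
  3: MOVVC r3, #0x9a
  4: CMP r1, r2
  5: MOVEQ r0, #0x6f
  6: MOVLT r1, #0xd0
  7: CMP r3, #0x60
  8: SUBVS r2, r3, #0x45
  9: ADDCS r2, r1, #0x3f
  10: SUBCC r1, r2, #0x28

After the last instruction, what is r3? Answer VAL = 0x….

VAL = 0x9a

0: ✓ CMP  NZCV=1000
1: ✓ MOVNE  r1←0xe8
2: ✓ MOVLT  r3←0xad
3: ✓ MOVVC  r3←0x9a
4: ✓ CMP  NZCV=0010
5: · MOVEQ
6: · MOVLT
7: ✓ CMP  NZCV=0011
8: ✓ SUBVS  r2←0x55
9: ✓ ADDCS  r2←0x27
10: · SUBCC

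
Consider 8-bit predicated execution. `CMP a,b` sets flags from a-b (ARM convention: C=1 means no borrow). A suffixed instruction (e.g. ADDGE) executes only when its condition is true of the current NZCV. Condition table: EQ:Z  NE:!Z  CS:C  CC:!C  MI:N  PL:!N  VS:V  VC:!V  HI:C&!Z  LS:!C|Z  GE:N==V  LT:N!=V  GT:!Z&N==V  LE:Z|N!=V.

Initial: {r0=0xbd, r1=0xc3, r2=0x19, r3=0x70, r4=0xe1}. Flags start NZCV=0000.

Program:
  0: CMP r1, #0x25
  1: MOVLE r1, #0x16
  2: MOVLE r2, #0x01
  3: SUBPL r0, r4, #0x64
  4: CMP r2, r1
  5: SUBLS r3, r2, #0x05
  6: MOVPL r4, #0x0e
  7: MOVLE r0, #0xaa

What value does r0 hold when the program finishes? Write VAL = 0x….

VAL = 0xaa

0: ✓ CMP  NZCV=1010
1: ✓ MOVLE  r1←0x16
2: ✓ MOVLE  r2←0x01
3: · SUBPL
4: ✓ CMP  NZCV=1000
5: ✓ SUBLS  r3←0xfc
6: · MOVPL
7: ✓ MOVLE  r0←0xaa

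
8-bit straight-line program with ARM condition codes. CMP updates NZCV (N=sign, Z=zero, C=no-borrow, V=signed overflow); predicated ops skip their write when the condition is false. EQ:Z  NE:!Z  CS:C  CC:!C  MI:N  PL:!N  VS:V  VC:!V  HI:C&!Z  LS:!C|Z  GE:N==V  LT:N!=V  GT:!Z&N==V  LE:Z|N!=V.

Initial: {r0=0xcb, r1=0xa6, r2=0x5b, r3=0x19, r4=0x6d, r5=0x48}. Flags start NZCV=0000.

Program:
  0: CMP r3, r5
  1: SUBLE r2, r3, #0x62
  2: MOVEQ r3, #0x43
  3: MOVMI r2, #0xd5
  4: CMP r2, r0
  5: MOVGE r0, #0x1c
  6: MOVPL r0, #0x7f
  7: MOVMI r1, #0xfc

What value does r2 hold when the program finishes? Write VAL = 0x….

0: ✓ CMP  NZCV=1000
1: ✓ SUBLE  r2←0xb7
2: · MOVEQ
3: ✓ MOVMI  r2←0xd5
4: ✓ CMP  NZCV=0010
5: ✓ MOVGE  r0←0x1c
6: ✓ MOVPL  r0←0x7f
7: · MOVMI

VAL = 0xd5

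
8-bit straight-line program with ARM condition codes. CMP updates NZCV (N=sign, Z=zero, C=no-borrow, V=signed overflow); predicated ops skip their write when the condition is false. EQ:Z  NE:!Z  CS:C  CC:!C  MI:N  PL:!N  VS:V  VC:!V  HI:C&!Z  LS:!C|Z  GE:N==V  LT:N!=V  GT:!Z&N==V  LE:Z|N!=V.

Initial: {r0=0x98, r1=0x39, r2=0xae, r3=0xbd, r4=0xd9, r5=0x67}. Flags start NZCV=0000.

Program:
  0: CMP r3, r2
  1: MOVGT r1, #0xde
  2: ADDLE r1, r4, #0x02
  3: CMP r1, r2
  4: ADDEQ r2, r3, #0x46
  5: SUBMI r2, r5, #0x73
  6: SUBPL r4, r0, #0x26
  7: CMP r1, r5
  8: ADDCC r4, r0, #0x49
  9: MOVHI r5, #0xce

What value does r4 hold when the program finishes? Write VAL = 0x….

VAL = 0x72

0: ✓ CMP  NZCV=0010
1: ✓ MOVGT  r1←0xde
2: · ADDLE
3: ✓ CMP  NZCV=0010
4: · ADDEQ
5: · SUBMI
6: ✓ SUBPL  r4←0x72
7: ✓ CMP  NZCV=0011
8: · ADDCC
9: ✓ MOVHI  r5←0xce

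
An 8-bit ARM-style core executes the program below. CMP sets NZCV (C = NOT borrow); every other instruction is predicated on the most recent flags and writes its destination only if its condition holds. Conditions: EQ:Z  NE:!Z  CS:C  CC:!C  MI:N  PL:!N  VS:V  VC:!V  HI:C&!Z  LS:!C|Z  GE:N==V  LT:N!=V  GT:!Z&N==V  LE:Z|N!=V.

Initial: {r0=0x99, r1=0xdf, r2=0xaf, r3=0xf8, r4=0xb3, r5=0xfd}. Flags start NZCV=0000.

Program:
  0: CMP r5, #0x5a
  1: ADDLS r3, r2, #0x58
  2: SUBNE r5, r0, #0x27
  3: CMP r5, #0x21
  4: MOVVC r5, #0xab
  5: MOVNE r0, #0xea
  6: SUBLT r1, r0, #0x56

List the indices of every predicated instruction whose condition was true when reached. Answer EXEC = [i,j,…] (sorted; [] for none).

0: ✓ CMP  NZCV=1010
1: · ADDLS
2: ✓ SUBNE  r5←0x72
3: ✓ CMP  NZCV=0010
4: ✓ MOVVC  r5←0xab
5: ✓ MOVNE  r0←0xea
6: · SUBLT

EXEC = [2,4,5]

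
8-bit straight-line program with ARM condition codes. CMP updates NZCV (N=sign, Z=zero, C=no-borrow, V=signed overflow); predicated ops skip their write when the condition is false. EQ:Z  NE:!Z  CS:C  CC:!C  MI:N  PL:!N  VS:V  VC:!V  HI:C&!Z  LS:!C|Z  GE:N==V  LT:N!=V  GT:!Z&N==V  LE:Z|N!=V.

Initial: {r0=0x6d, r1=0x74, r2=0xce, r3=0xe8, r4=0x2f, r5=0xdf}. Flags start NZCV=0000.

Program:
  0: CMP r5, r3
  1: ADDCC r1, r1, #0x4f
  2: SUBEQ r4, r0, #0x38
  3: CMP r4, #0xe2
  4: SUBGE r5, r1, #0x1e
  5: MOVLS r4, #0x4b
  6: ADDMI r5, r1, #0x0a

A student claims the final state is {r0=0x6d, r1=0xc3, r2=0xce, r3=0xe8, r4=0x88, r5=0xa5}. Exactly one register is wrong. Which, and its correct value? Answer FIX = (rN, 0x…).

0: ✓ CMP  NZCV=1000
1: ✓ ADDCC  r1←0xc3
2: · SUBEQ
3: ✓ CMP  NZCV=0000
4: ✓ SUBGE  r5←0xa5
5: ✓ MOVLS  r4←0x4b
6: · ADDMI

FIX = (r4, 0x4b)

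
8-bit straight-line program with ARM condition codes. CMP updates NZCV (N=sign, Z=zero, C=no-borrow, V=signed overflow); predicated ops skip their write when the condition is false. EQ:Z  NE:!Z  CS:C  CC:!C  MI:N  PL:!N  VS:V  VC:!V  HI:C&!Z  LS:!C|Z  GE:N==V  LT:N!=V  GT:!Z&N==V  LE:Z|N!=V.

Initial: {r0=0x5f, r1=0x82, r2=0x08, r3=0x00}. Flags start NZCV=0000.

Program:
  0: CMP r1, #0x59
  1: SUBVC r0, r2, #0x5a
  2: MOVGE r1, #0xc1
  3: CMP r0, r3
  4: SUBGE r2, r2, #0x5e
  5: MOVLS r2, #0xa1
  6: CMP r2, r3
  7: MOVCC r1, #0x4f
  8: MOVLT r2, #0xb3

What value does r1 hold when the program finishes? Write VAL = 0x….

VAL = 0x82

0: ✓ CMP  NZCV=0011
1: · SUBVC
2: · MOVGE
3: ✓ CMP  NZCV=0010
4: ✓ SUBGE  r2←0xaa
5: · MOVLS
6: ✓ CMP  NZCV=1010
7: · MOVCC
8: ✓ MOVLT  r2←0xb3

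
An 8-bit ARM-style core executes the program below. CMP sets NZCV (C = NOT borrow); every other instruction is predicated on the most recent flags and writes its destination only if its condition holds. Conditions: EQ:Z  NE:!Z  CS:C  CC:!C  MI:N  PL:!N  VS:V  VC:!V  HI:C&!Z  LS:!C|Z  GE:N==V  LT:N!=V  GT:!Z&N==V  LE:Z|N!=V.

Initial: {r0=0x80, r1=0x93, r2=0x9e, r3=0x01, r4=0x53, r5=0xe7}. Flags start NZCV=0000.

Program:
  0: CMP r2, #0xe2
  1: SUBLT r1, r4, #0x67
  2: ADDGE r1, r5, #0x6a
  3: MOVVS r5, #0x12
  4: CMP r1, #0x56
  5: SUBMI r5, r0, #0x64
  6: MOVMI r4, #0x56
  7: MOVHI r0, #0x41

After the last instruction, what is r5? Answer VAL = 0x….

0: ✓ CMP  NZCV=1000
1: ✓ SUBLT  r1←0xec
2: · ADDGE
3: · MOVVS
4: ✓ CMP  NZCV=1010
5: ✓ SUBMI  r5←0x1c
6: ✓ MOVMI  r4←0x56
7: ✓ MOVHI  r0←0x41

VAL = 0x1c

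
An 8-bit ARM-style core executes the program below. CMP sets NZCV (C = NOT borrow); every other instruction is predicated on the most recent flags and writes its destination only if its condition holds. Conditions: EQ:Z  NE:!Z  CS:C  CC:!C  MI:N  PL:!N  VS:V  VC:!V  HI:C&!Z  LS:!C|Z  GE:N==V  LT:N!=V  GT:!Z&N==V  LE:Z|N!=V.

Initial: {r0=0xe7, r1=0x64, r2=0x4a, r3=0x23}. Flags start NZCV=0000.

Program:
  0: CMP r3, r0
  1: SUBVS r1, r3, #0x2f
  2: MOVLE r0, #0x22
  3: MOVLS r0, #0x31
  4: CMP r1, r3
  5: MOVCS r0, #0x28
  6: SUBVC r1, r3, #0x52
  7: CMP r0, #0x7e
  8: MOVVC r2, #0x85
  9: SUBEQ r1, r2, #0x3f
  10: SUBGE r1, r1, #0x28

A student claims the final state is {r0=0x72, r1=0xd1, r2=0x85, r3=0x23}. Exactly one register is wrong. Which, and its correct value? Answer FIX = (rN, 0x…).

FIX = (r0, 0x28)

[0] flags=0000 → (cmp)
[1] flags=0000 VS?F → skip
[2] flags=0000 LE?F → skip
[3] flags=0000 LS?T → r0=0x31
[4] flags=0010 → (cmp)
[5] flags=0010 CS?T → r0=0x28
[6] flags=0010 VC?T → r1=0xd1
[7] flags=1000 → (cmp)
[8] flags=1000 VC?T → r2=0x85
[9] flags=1000 EQ?F → skip
[10] flags=1000 GE?F → skip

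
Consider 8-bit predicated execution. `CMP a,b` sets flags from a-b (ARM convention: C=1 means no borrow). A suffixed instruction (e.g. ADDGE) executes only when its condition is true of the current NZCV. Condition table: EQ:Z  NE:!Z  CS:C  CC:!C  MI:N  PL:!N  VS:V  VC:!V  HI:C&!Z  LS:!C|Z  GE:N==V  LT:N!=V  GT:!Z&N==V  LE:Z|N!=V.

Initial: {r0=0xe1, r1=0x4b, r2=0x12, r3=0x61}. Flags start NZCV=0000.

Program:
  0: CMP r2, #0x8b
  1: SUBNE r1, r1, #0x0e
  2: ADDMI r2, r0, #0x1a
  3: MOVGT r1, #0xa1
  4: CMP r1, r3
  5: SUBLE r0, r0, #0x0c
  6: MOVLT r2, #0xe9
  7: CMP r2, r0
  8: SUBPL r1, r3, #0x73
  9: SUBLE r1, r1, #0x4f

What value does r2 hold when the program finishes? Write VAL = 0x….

[0] flags=1001 → (cmp)
[1] flags=1001 NE?T → r1=0x3d
[2] flags=1001 MI?T → r2=0xfb
[3] flags=1001 GT?T → r1=0xa1
[4] flags=0011 → (cmp)
[5] flags=0011 LE?T → r0=0xd5
[6] flags=0011 LT?T → r2=0xe9
[7] flags=0010 → (cmp)
[8] flags=0010 PL?T → r1=0xee
[9] flags=0010 LE?F → skip

VAL = 0xe9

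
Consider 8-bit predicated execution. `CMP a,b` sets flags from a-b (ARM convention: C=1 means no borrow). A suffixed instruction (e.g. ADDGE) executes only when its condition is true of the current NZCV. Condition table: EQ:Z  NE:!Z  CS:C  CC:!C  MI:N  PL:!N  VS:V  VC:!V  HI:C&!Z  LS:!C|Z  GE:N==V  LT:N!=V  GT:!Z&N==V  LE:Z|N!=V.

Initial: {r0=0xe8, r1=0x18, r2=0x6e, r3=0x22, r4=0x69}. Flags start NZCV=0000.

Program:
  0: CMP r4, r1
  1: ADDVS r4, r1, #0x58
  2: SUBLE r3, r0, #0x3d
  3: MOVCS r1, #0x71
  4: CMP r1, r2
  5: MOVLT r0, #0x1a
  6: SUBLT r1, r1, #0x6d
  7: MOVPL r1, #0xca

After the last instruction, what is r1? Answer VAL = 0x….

0: ✓ CMP  NZCV=0010
1: · ADDVS
2: · SUBLE
3: ✓ MOVCS  r1←0x71
4: ✓ CMP  NZCV=0010
5: · MOVLT
6: · SUBLT
7: ✓ MOVPL  r1←0xca

VAL = 0xca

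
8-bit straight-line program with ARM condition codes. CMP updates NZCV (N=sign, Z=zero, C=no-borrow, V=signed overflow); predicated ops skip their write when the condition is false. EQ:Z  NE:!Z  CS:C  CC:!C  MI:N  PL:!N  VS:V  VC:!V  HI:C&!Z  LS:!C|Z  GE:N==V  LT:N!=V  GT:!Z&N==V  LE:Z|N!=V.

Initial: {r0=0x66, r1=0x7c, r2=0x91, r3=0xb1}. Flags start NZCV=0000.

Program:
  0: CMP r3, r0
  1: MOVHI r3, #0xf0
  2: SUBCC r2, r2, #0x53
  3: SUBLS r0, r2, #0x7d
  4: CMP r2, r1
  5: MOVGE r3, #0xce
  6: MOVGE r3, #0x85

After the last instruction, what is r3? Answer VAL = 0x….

VAL = 0xf0

[0] flags=0011 → (cmp)
[1] flags=0011 HI?T → r3=0xf0
[2] flags=0011 CC?F → skip
[3] flags=0011 LS?F → skip
[4] flags=0011 → (cmp)
[5] flags=0011 GE?F → skip
[6] flags=0011 GE?F → skip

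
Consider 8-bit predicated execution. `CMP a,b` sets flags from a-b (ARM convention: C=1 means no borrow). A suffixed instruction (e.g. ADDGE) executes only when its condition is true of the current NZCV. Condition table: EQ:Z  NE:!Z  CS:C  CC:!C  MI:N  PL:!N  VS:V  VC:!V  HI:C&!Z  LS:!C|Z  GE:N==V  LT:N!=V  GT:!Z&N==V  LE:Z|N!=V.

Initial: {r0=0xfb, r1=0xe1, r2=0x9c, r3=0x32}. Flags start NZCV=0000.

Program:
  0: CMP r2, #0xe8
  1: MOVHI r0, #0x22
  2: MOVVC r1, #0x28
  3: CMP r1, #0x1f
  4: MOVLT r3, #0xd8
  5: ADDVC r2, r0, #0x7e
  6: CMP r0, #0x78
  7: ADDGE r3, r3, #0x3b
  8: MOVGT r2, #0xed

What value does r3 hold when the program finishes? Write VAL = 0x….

[0] flags=1000 → (cmp)
[1] flags=1000 HI?F → skip
[2] flags=1000 VC?T → r1=0x28
[3] flags=0010 → (cmp)
[4] flags=0010 LT?F → skip
[5] flags=0010 VC?T → r2=0x79
[6] flags=1010 → (cmp)
[7] flags=1010 GE?F → skip
[8] flags=1010 GT?F → skip

VAL = 0x32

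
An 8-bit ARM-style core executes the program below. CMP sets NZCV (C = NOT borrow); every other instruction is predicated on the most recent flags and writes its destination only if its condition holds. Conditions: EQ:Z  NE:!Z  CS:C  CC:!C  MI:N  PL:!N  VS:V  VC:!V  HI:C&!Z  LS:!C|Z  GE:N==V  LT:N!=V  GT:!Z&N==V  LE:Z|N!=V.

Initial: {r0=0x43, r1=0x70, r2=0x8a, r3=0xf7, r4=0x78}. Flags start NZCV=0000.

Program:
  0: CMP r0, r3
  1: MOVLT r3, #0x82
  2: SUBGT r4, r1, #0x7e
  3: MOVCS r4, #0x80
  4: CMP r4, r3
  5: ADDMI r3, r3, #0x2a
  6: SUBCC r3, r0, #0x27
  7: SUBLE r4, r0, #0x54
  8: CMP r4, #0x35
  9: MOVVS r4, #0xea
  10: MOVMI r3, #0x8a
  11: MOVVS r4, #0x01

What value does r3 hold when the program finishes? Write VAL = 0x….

0: ✓ CMP  NZCV=0000
1: · MOVLT
2: ✓ SUBGT  r4←0xf2
3: · MOVCS
4: ✓ CMP  NZCV=1000
5: ✓ ADDMI  r3←0x21
6: ✓ SUBCC  r3←0x1c
7: ✓ SUBLE  r4←0xef
8: ✓ CMP  NZCV=1010
9: · MOVVS
10: ✓ MOVMI  r3←0x8a
11: · MOVVS

VAL = 0x8a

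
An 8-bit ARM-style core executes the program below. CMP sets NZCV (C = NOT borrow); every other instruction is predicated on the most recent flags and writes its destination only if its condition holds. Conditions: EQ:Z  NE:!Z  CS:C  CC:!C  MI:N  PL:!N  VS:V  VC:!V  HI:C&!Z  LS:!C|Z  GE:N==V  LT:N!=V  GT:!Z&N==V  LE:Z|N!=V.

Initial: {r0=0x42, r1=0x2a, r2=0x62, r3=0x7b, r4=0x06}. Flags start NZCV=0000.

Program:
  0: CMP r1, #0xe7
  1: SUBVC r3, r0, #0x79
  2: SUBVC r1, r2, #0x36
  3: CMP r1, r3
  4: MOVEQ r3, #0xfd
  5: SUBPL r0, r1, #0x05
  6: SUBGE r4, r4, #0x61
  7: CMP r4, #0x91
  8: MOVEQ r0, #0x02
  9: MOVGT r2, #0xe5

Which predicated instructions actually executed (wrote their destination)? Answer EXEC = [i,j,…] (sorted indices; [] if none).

0: ✓ CMP  NZCV=0000
1: ✓ SUBVC  r3←0xc9
2: ✓ SUBVC  r1←0x2c
3: ✓ CMP  NZCV=0000
4: · MOVEQ
5: ✓ SUBPL  r0←0x27
6: ✓ SUBGE  r4←0xa5
7: ✓ CMP  NZCV=0010
8: · MOVEQ
9: ✓ MOVGT  r2←0xe5

EXEC = [1,2,5,6,9]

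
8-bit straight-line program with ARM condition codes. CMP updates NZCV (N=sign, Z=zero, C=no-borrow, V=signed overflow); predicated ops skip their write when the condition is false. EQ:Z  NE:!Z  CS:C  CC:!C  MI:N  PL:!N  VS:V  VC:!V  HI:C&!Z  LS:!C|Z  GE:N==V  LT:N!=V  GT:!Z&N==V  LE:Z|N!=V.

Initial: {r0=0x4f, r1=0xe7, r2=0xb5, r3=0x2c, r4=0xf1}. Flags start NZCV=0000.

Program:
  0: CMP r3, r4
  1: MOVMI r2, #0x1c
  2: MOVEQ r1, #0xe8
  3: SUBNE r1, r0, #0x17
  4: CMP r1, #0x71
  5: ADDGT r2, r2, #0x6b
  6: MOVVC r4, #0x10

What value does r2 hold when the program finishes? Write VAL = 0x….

0: ✓ CMP  NZCV=0000
1: · MOVMI
2: · MOVEQ
3: ✓ SUBNE  r1←0x38
4: ✓ CMP  NZCV=1000
5: · ADDGT
6: ✓ MOVVC  r4←0x10

VAL = 0xb5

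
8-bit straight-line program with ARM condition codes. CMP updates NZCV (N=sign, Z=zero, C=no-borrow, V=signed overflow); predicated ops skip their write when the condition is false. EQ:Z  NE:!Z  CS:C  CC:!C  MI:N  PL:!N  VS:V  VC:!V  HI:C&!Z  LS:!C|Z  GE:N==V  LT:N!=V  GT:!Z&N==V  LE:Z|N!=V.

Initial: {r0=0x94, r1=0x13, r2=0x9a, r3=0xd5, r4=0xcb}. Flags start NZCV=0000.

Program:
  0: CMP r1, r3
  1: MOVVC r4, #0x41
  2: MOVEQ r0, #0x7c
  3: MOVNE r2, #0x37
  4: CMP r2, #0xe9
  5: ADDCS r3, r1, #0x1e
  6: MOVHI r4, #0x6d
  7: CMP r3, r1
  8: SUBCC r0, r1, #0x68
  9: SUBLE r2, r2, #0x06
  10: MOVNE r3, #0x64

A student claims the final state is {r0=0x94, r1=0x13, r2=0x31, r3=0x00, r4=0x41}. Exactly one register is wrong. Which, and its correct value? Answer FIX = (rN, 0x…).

[0] flags=0000 → (cmp)
[1] flags=0000 VC?T → r4=0x41
[2] flags=0000 EQ?F → skip
[3] flags=0000 NE?T → r2=0x37
[4] flags=0000 → (cmp)
[5] flags=0000 CS?F → skip
[6] flags=0000 HI?F → skip
[7] flags=1010 → (cmp)
[8] flags=1010 CC?F → skip
[9] flags=1010 LE?T → r2=0x31
[10] flags=1010 NE?T → r3=0x64

FIX = (r3, 0x64)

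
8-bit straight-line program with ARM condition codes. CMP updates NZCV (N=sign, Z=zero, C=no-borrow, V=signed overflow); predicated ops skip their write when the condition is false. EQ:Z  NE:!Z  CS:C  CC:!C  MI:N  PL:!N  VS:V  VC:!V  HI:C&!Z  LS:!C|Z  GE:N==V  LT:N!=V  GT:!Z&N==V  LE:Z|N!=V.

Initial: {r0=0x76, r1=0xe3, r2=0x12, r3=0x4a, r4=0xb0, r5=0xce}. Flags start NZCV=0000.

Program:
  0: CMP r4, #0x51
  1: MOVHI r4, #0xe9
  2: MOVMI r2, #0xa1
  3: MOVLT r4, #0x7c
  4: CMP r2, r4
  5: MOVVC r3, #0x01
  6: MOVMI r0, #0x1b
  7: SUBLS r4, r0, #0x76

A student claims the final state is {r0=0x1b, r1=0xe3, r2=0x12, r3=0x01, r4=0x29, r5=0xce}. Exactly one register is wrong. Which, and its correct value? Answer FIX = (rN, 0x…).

[0] flags=0011 → (cmp)
[1] flags=0011 HI?T → r4=0xe9
[2] flags=0011 MI?F → skip
[3] flags=0011 LT?T → r4=0x7c
[4] flags=1000 → (cmp)
[5] flags=1000 VC?T → r3=0x01
[6] flags=1000 MI?T → r0=0x1b
[7] flags=1000 LS?T → r4=0xa5

FIX = (r4, 0xa5)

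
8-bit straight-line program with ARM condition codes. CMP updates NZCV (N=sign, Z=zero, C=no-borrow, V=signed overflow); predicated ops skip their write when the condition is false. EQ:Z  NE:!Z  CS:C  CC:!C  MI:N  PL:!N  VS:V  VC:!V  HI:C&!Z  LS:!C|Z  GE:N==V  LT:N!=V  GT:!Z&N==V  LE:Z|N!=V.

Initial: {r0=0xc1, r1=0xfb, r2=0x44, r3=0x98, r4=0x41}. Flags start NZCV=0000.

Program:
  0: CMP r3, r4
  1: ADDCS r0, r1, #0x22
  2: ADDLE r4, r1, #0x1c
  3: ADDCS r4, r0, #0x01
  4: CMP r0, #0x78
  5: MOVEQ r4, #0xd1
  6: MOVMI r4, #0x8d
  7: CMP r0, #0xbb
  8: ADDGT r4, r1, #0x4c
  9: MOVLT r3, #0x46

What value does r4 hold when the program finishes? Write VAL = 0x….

VAL = 0x47

0: ✓ CMP  NZCV=0011
1: ✓ ADDCS  r0←0x1d
2: ✓ ADDLE  r4←0x17
3: ✓ ADDCS  r4←0x1e
4: ✓ CMP  NZCV=1000
5: · MOVEQ
6: ✓ MOVMI  r4←0x8d
7: ✓ CMP  NZCV=0000
8: ✓ ADDGT  r4←0x47
9: · MOVLT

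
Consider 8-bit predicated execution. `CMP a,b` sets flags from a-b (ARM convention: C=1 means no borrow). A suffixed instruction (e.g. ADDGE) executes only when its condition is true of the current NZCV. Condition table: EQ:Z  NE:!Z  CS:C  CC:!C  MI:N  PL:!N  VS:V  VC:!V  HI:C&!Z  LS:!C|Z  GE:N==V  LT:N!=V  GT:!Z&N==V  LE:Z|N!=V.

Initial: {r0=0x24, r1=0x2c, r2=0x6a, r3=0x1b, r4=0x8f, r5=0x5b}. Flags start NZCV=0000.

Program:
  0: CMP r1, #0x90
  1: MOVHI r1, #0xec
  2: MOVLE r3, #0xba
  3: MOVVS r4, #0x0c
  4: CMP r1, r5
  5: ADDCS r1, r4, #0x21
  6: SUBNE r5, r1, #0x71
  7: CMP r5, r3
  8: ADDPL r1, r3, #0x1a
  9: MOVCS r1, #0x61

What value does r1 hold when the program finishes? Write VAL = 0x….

VAL = 0x61

0: ✓ CMP  NZCV=1001
1: · MOVHI
2: · MOVLE
3: ✓ MOVVS  r4←0x0c
4: ✓ CMP  NZCV=1000
5: · ADDCS
6: ✓ SUBNE  r5←0xbb
7: ✓ CMP  NZCV=1010
8: · ADDPL
9: ✓ MOVCS  r1←0x61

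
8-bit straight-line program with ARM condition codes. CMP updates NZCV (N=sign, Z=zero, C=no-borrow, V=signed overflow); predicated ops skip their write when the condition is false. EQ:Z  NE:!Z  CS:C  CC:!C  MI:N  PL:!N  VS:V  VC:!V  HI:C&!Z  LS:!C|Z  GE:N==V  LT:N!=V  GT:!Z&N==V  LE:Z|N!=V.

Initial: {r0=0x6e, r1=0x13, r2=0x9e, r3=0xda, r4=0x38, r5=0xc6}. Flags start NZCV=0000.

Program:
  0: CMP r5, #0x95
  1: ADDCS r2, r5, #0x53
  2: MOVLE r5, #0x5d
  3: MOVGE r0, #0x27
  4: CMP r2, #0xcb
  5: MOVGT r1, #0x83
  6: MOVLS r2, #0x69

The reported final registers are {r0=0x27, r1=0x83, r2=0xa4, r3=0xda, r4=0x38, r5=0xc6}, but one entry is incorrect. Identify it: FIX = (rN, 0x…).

FIX = (r2, 0x69)

[0] flags=0010 → (cmp)
[1] flags=0010 CS?T → r2=0x19
[2] flags=0010 LE?F → skip
[3] flags=0010 GE?T → r0=0x27
[4] flags=0000 → (cmp)
[5] flags=0000 GT?T → r1=0x83
[6] flags=0000 LS?T → r2=0x69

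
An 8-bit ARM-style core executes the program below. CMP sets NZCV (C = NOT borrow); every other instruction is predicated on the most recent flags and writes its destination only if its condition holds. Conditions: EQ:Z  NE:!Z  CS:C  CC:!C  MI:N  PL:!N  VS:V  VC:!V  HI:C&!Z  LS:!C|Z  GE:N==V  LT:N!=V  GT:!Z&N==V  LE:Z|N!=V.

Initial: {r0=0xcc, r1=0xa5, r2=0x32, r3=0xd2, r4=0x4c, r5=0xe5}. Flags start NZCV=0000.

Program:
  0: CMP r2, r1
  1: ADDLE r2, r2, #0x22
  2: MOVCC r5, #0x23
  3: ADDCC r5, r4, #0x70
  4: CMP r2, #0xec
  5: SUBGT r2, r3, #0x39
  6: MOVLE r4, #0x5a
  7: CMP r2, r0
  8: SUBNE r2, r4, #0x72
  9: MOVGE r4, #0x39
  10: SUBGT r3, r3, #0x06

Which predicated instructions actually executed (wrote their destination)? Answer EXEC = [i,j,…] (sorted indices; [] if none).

0: ✓ CMP  NZCV=1001
1: · ADDLE
2: ✓ MOVCC  r5←0x23
3: ✓ ADDCC  r5←0xbc
4: ✓ CMP  NZCV=0000
5: ✓ SUBGT  r2←0x99
6: · MOVLE
7: ✓ CMP  NZCV=1000
8: ✓ SUBNE  r2←0xda
9: · MOVGE
10: · SUBGT

EXEC = [2,3,5,8]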